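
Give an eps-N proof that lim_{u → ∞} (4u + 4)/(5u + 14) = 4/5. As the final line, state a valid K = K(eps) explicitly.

Let eps > 0 be given. We seek K > 0 such that u > K implies |(4u + 4)/(5u + 14) − (4/5)| < eps.
(4u + 4)/(5u + 14) − (4/5) = (5(4u + 4) − 4(5u + 14)) / (5(5u + 14)) = -36/(5(5u + 14)).
For u > 0 we have 5u + 14 > 5u, so |(4u + 4)/(5u + 14) − (4/5)| = 36/(5(5u + 14)) < 36/(5·5u) = (36/25)/u.
Thus |(4u + 4)/(5u + 14) − (4/5)| < eps whenever u > (36/25)/eps.
Take K = (36/25)/eps. If u > K then |(4u + 4)/(5u + 14) − (4/5)| < (36/25)/u < eps.

K = (36/25)/eps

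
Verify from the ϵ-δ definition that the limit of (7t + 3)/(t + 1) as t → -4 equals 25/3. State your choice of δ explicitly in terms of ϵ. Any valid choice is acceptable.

δ = min(3/2, (9/8)ϵ)

Fix ϵ > 0. We want δ > 0 with 0 < |t + 4| < δ ⇒ |(7t + 3)/(t + 1) − (25/3)| < ϵ.
Combining over a common denominator, (7t + 3)/(t + 1) − (25/3) = [(7t + 3)·(-3) − (-25)·(t + 1)] / [(-3)·(t + 1)] = 4(t + 4) / ((-3)(t + 1)).
So |(7t + 3)/(t + 1) − (25/3)| = 4|t + 4| / (3·|t + 1|).
Restrict δ ≤ 3/2. Then |t + 4| < 3/2 gives |t + 1| = |(t + 4) + (-3)| ≥ 3 − 3/2 = 3/2.
Hence |(7t + 3)/(t + 1) − (25/3)| < 4|t + 4|/(3·(3/2)) = (8/9)|t + 4|, which is < ϵ once |t + 4| < (9/8)ϵ.
Take δ = min(3/2, (9/8)ϵ). Then 0 < |t + 4| < δ forces both bounds, so |(7t + 3)/(t + 1) − (25/3)| < ϵ.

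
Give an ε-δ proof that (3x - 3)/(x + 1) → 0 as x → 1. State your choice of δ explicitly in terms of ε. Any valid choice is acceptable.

δ = min(1, (1/3)ε)

Fix ε > 0. We want δ > 0 with 0 < |x − 1| < δ ⇒ |(3x - 3)/(x + 1) − 0| < ε.
Combining over a common denominator, (3x - 3)/(x + 1) − 0 = [(3x - 3)·2 − 0·(x + 1)] / [2·(x + 1)] = 6(x − 1) / (2(x + 1)).
So |(3x - 3)/(x + 1) − 0| = 6|x − 1| / (2·|x + 1|).
Restrict δ ≤ 1. Then |x − 1| < 1 gives |x + 1| = |(x − 1) + 2| ≥ 2 − 1 = 1.
Hence |(3x - 3)/(x + 1) − 0| < 6|x − 1|/(2·1) = 3|x − 1|, which is < ε once |x − 1| < (1/3)ε.
Take δ = min(1, (1/3)ε). Then 0 < |x − 1| < δ forces both bounds, so |(3x - 3)/(x + 1) − 0| < ε.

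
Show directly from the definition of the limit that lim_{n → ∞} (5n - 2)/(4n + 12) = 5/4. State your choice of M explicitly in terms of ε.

Let ε > 0 be given. For n ≥ 1, |(5n - 2)/(4n + 12) − (5/4)| = |-68|/(4(4n + 12)) = 68/(4(4n + 12)).
Since 4n + 12 ≥ 4n for n ≥ 1, this is ≤ 68/(4·4n) = (17/4)/n.
So |(5n - 2)/(4n + 12) − (5/4)| < ε whenever n > (17/4)/ε.
Take M = (17/4)/ε. If n > M then |(5n - 2)/(4n + 12) − (5/4)| ≤ (17/4)/n < ε.

M = (17/4)/ε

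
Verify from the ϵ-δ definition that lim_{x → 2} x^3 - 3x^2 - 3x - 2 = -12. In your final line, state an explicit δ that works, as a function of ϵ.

δ = min(1, ϵ/17)

Suppose ϵ > 0. We want δ > 0 such that 0 < |x − 2| < δ implies |(x^3 - 3x^2 - 3x - 2) + 12| < ϵ.
(x^3 - 3x^2 - 3x - 2) + 12 = x^3 - 3x^2 - 3x + 10 = (x − 2)(x^2 - x - 5).
So |(x^3 - 3x^2 - 3x - 2) + 12| = |x − 2|·|x^2 - x - 5|.
Require δ ≤ 1. Then |x − 2| < 1 gives |x| < 3, and by the triangle inequality |x^2 - x - 5| ≤ 3^2 + 3 + 5 = 17.
Hence |(x^3 - 3x^2 - 3x - 2) + 12| ≤ 17|x − 2| < ϵ provided |x − 2| < ϵ/17.
Take δ = min(1, ϵ/17). Then 0 < |x − 2| < δ gives both |x − 2| < 1 and |x − 2| < ϵ/17, so |(x^3 - 3x^2 - 3x - 2) + 12| < ϵ.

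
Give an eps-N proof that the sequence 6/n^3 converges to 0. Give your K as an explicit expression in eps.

K = (6/eps)^{1/3}

Fix eps > 0. For n ≥ 1, |6/n^3 − 0| = 6/n^3.
6/n^3 < eps ⇔ n^3 > 6/eps ⇔ n > (6/eps)^{1/3}.
Take K = (6/eps)^{1/3}. Then n > K implies 6/n^3 < eps.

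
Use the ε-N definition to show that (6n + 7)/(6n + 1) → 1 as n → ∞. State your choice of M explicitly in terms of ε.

M = 1/ε

Let ε > 0 be given. For n ≥ 1, |(6n + 7)/(6n + 1) − 1| = |36|/(6(6n + 1)) = 36/(6(6n + 1)).
Since 6n + 1 ≥ 6n for n ≥ 1, this is ≤ 36/(6·6n) = 1/n.
So |(6n + 7)/(6n + 1) − 1| < ε whenever n > 1/ε.
Take M = 1/ε. If n > M then |(6n + 7)/(6n + 1) − 1| ≤ 1/n < ε.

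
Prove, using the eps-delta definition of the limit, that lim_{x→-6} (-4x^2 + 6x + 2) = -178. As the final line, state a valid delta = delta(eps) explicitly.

delta = min(1, eps/58)

Fix eps > 0. We want delta > 0 such that 0 < |x + 6| < delta implies |(-4x^2 + 6x + 2) + 178| < eps.
(-4x^2 + 6x + 2) + 178 = -4x^2 + 6x + 180 = (x + 6)(-4x + 30).
So |(-4x^2 + 6x + 2) + 178| = |x + 6|·|-4x + 30|.
Assume first that |x + 6| < 1, so |x| < 7. Then |-4x + 30| ≤ 4·7 + 30 = 58.
Hence |(-4x^2 + 6x + 2) + 178| ≤ 58|x + 6| < eps provided |x + 6| < eps/58.
Choosing delta = min(1, eps/58) ensures both conditions, hence |(-4x^2 + 6x + 2) + 178| < eps.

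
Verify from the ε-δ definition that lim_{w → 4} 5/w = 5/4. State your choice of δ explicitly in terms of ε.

δ = min(2, (8/5)ε)

Let ε > 0 be given. We seek δ > 0 such that 0 < |w − 4| < δ implies |5/w − (5/4)| < ε.
|5/w − (5/4)| = 5·|4 − w|/(4·|w|) = 5|w − 4|/(4|w|).
Require δ ≤ 2 so that |w| > 4 − 2 = 2, hence 4|w| > 8.
Then |5/w − (5/4)| < 5|w − 4|/8, which is < ε when |w − 4| < (8/5)ε.
Take δ = min(2, (8/5)ε). Then 0 < |w − 4| < δ gives both |w − 4| < 2 and |w − 4| < (8/5)ε, so |5/w − (5/4)| < ε.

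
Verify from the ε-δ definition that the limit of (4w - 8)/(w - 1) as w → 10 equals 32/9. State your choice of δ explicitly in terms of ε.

δ = min(9/2, (81/8)ε)

Let ε > 0. We want δ > 0 with 0 < |w − 10| < δ ⇒ |(4w - 8)/(w - 1) − (32/9)| < ε.
Combining over a common denominator, (4w - 8)/(w - 1) − (32/9) = [(4w - 8)·9 − 32·(w - 1)] / [9·(w - 1)] = 4(w − 10) / (9(w - 1)).
So |(4w - 8)/(w - 1) − (32/9)| = 4|w − 10| / (9·|w − 1|).
Require δ ≤ 9/2, so |w − 1| ≥ |9| − |w − 10| > 9 − 9/2 = 9/2.
Hence |(4w - 8)/(w - 1) − (32/9)| < 4|w − 10|/(9·(9/2)) = (8/81)|w − 10|, which is < ε once |w − 10| < (81/8)ε.
Take δ = min(9/2, (81/8)ε). Then 0 < |w − 10| < δ forces both bounds, so |(4w - 8)/(w - 1) − (32/9)| < ε.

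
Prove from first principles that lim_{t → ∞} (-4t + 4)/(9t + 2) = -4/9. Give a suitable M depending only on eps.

M = (44/81)/eps

Suppose eps > 0. We seek M > 0 such that t > M implies |(-4t + 4)/(9t + 2) + 4/9| < eps.
(-4t + 4)/(9t + 2) + 4/9 = (9(-4t + 4) − (-4)(9t + 2)) / (9(9t + 2)) = 44/(9(9t + 2)).
For t > 0 we have 9t + 2 > 9t, so |(-4t + 4)/(9t + 2) + 4/9| = 44/(9(9t + 2)) < 44/(9·9t) = (44/81)/t.
Thus |(-4t + 4)/(9t + 2) + 4/9| < eps whenever t > (44/81)/eps.
Take M = (44/81)/eps. If t > M then |(-4t + 4)/(9t + 2) + 4/9| < (44/81)/t < eps.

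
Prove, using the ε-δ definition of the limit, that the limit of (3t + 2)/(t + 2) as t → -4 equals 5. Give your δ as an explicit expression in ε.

Let ε > 0 be given. We want δ > 0 with 0 < |t + 4| < δ ⇒ |(3t + 2)/(t + 2) − 5| < ε.
Combining over a common denominator, (3t + 2)/(t + 2) − 5 = [(3t + 2)·(-2) − (-10)·(t + 2)] / [(-2)·(t + 2)] = 4(t + 4) / ((-2)(t + 2)).
So |(3t + 2)/(t + 2) − 5| = 4|t + 4| / (2·|t + 2|).
Require δ ≤ 1, so |t + 2| ≥ |-2| − |t + 4| > 2 − 1 = 1.
Hence |(3t + 2)/(t + 2) − 5| < 4|t + 4|/(2·1) = 2|t + 4|, which is < ε once |t + 4| < (1/2)ε.
Take δ = min(1, (1/2)ε). Then 0 < |t + 4| < δ forces both bounds, so |(3t + 2)/(t + 2) − 5| < ε.

δ = min(1, (1/2)ε)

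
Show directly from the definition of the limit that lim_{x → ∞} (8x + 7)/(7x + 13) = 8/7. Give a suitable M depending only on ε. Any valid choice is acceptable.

M = (55/49)/ε

Suppose ε > 0. We seek M > 0 such that x > M implies |(8x + 7)/(7x + 13) − (8/7)| < ε.
(8x + 7)/(7x + 13) − (8/7) = (7(8x + 7) − 8(7x + 13)) / (7(7x + 13)) = -55/(7(7x + 13)).
For x > 0 we have 7x + 13 > 7x, so |(8x + 7)/(7x + 13) − (8/7)| = 55/(7(7x + 13)) < 55/(7·7x) = (55/49)/x.
Thus |(8x + 7)/(7x + 13) − (8/7)| < ε whenever x > (55/49)/ε.
Take M = (55/49)/ε. If x > M then |(8x + 7)/(7x + 13) − (8/7)| < (55/49)/x < ε.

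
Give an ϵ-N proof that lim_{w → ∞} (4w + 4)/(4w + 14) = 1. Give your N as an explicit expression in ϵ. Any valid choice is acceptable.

N = (5/2)/ϵ

Fix ϵ > 0. We seek N > 0 such that w > N implies |(4w + 4)/(4w + 14) − 1| < ϵ.
(4w + 4)/(4w + 14) − 1 = (4(4w + 4) − 4(4w + 14)) / (4(4w + 14)) = -40/(4(4w + 14)).
For w > 0 we have 4w + 14 > 4w, so |(4w + 4)/(4w + 14) − 1| = 40/(4(4w + 14)) < 40/(4·4w) = (5/2)/w.
Thus |(4w + 4)/(4w + 14) − 1| < ϵ whenever w > (5/2)/ϵ.
Take N = (5/2)/ϵ. If w > N then |(4w + 4)/(4w + 14) − 1| < (5/2)/w < ϵ.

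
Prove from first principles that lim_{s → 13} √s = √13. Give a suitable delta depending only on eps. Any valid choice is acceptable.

delta = min(13, √13·eps)

Let eps > 0 be given. We want delta > 0 such that 0 < |s − 13| < delta implies |√s − √13| < eps.
Multiplying by the conjugate, |√s − √13| = |s − 13|/(√s + √13).
Restrict delta ≤ 13 so that |s − 13| < 13 forces s > 0, and then √s + √13 > √13.
Hence |√s − √13| < |s − 13|/√13, which is < eps once |s − 13| < √13·eps.
Take delta = min(13, √13·eps). If 0 < |s − 13| < delta then s > 0 and |√s − √13| < |s − 13|/√13 < eps.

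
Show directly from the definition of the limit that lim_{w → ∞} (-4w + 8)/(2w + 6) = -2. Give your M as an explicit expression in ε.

M = 10/ε

Fix ε > 0. We seek M > 0 such that w > M implies |(-4w + 8)/(2w + 6) + 2| < ε.
(-4w + 8)/(2w + 6) + 2 = (2(-4w + 8) − (-4)(2w + 6)) / (2(2w + 6)) = 40/(2(2w + 6)).
For w > 0 we have 2w + 6 > 2w, so |(-4w + 8)/(2w + 6) + 2| = 40/(2(2w + 6)) < 40/(2·2w) = 10/w.
Thus |(-4w + 8)/(2w + 6) + 2| < ε whenever w > 10/ε.
Take M = 10/ε. If w > M then |(-4w + 8)/(2w + 6) + 2| < 10/w < ε.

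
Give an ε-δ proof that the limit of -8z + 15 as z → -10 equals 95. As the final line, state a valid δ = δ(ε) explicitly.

δ = ε/8

Fix ε > 0. We need δ > 0 so that 0 < |z + 10| < δ implies |(-8z + 15) − 95| < ε.
Since (-8z + 15) − 95 = -8(z + 10), we have |(-8z + 15) − 95| = 8|z + 10|.
Thus it suffices that |z + 10| < ε/8.
Choosing δ = ε/8 gives |(-8z + 15) − 95| = 8|z + 10| < ε whenever |z + 10| < δ.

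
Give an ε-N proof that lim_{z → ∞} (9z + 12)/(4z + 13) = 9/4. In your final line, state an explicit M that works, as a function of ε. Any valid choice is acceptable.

Fix ε > 0. We seek M > 0 such that z > M implies |(9z + 12)/(4z + 13) − (9/4)| < ε.
(9z + 12)/(4z + 13) − (9/4) = (4(9z + 12) − 9(4z + 13)) / (4(4z + 13)) = -69/(4(4z + 13)).
For z > 0 we have 4z + 13 > 4z, so |(9z + 12)/(4z + 13) − (9/4)| = 69/(4(4z + 13)) < 69/(4·4z) = (69/16)/z.
Thus |(9z + 12)/(4z + 13) − (9/4)| < ε whenever z > (69/16)/ε.
Take M = (69/16)/ε. If z > M then |(9z + 12)/(4z + 13) − (9/4)| < (69/16)/z < ε.

M = (69/16)/ε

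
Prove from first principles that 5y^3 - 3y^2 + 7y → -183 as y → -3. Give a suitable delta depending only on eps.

Suppose eps > 0. We want delta > 0 such that 0 < |y + 3| < delta implies |(5y^3 - 3y^2 + 7y) + 183| < eps.
(5y^3 - 3y^2 + 7y) + 183 = 5y^3 - 3y^2 + 7y + 183 = (y + 3)(5y^2 - 18y + 61).
So |(5y^3 - 3y^2 + 7y) + 183| = |y + 3|·|5y^2 - 18y + 61|.
Assume first that |y + 3| < 1, so |y| < 4. Then |5y^2 - 18y + 61| ≤ 5·4^2 + 18·4 + 61 = 213.
Hence |(5y^3 - 3y^2 + 7y) + 183| ≤ 213|y + 3| < eps provided |y + 3| < eps/213.
Choosing delta = min(1, eps/213) ensures both conditions, hence |(5y^3 - 3y^2 + 7y) + 183| < eps.

delta = min(1, eps/213)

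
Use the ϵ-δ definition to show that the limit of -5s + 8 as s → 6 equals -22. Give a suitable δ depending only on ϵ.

Let ϵ > 0. We need δ > 0 so that 0 < |s − 6| < δ implies |(-5s + 8) + 22| < ϵ.
|(-5s + 8) + 22| = |-5s + 30| = 5|s − 6|.
Thus it suffices that |s − 6| < ϵ/5.
Choosing δ = ϵ/5 gives |(-5s + 8) + 22| = 5|s − 6| < ϵ whenever |s − 6| < δ.

δ = ϵ/5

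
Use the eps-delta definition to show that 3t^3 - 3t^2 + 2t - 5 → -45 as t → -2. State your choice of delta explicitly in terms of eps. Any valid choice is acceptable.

delta = min(1, eps/74)

Let eps > 0. We want delta > 0 such that 0 < |t + 2| < delta implies |(3t^3 - 3t^2 + 2t - 5) + 45| < eps.
(3t^3 - 3t^2 + 2t - 5) + 45 = 3t^3 - 3t^2 + 2t + 40 = (t + 2)(3t^2 - 9t + 20).
So |(3t^3 - 3t^2 + 2t - 5) + 45| = |t + 2|·|3t^2 - 9t + 20|.
Assume first that |t + 2| < 1, so |t| < 3. Then |3t^2 - 9t + 20| ≤ 3·3^2 + 9·3 + 20 = 74.
Hence |(3t^3 - 3t^2 + 2t - 5) + 45| ≤ 74|t + 2| < eps provided |t + 2| < eps/74.
Choosing delta = min(1, eps/74) ensures both conditions, hence |(3t^3 - 3t^2 + 2t - 5) + 45| < eps.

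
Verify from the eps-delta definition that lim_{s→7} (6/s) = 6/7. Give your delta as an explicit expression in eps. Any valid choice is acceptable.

Fix eps > 0. We seek delta > 0 such that 0 < |s − 7| < delta implies |6/s − (6/7)| < eps.
|6/s − (6/7)| = 6·|7 − s|/(7·|s|) = 6|s − 7|/(7|s|).
Require delta ≤ 7/2 so that |s| > 7 − 7/2 = 7/2, hence 7|s| > 49/2.
Then |6/s − (6/7)| < 6|s − 7|/(49/2), which is < eps when |s − 7| < (49/12)eps.
Take delta = min(7/2, (49/12)eps). Then 0 < |s − 7| < delta gives both |s − 7| < 7/2 and |s − 7| < (49/12)eps, so |6/s − (6/7)| < eps.

delta = min(7/2, (49/12)eps)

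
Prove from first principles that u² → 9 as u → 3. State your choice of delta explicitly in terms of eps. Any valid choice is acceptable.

Let eps > 0 be given. We seek delta > 0 with 0 < |u − 3| < delta ⇒ |u² − 9| < eps.
Factor: u² − 9 = (u − 3)(u + 3), so |u² − 9| = |u − 3|·|u + 3|.
Restrict delta ≤ 1. Then |u − 3| < 1 gives |u| < 4, so by the triangle inequality |u + 3| ≤ 4 + 3 = 7.
Hence |u² − 9| ≤ 7|u − 3|, which is < eps once |u − 3| < eps/7.
Take delta = min(1, eps/7). If 0 < |u − 3| < delta then both bounds hold and |u² − 9| ≤ 7|u − 3| < 7·(eps/7) = eps.

delta = min(1, eps/7)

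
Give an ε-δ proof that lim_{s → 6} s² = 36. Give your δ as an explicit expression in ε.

δ = min(1, ε/13)

Suppose ε > 0. We seek δ > 0 with 0 < |s − 6| < δ ⇒ |s² − 36| < ε.
Factor: s² − 36 = (s − 6)(s + 6), so |s² − 36| = |s − 6|·|s + 6|.
Impose δ ≤ 1 so that |s| < 7; then |s + 6| ≤ 13.
Hence |s² − 36| ≤ 13|s − 6|, which is < ε once |s − 6| < ε/13.
Take δ = min(1, ε/13). If 0 < |s − 6| < δ then both bounds hold and |s² − 36| ≤ 13|s − 6| < 13·(ε/13) = ε.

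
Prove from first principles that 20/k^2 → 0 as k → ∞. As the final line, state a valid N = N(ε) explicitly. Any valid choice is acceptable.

N = (20/ε)^{1/2}

Let ε > 0 be given. For k ≥ 1, |20/k^2 − 0| = 20/k^2.
20/k^2 < ε ⇔ k^2 > 20/ε ⇔ k > (20/ε)^{1/2}.
Take N = (20/ε)^{1/2}. Then k > N implies 20/k^2 < ε.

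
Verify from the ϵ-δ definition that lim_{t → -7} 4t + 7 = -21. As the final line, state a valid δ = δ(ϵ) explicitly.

Let ϵ > 0 be given. We need δ > 0 so that 0 < |t + 7| < δ implies |(4t + 7) + 21| < ϵ.
|(4t + 7) + 21| = |4t + 28| = 4|t + 7|.
Thus it suffices that |t + 7| < ϵ/4.
Take δ = ϵ/4. If 0 < |t + 7| < δ then |(4t + 7) + 21| = 4|t + 7| < 4·(ϵ/4) = ϵ.

δ = ϵ/4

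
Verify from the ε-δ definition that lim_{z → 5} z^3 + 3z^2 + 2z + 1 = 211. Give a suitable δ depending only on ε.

Let ε > 0. We want δ > 0 such that 0 < |z − 5| < δ implies |(z^3 + 3z^2 + 2z + 1) − 211| < ε.
(z^3 + 3z^2 + 2z + 1) − 211 = z^3 + 3z^2 + 2z - 210 = (z − 5)(z^2 + 8z + 42).
So |(z^3 + 3z^2 + 2z + 1) − 211| = |z − 5|·|z^2 + 8z + 42|.
Assume first that |z − 5| < 1, so |z| < 6. Then |z^2 + 8z + 42| ≤ 6^2 + 8·6 + 42 = 126.
Hence |(z^3 + 3z^2 + 2z + 1) − 211| ≤ 126|z − 5| < ε provided |z − 5| < ε/126.
Take δ = min(1, ε/126). Then 0 < |z − 5| < δ gives both |z − 5| < 1 and |z − 5| < ε/126, so |(z^3 + 3z^2 + 2z + 1) − 211| < ε.

δ = min(1, ε/126)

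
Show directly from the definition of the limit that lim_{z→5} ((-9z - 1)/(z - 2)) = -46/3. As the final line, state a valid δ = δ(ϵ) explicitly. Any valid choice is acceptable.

Let ϵ > 0. We want δ > 0 with 0 < |z − 5| < δ ⇒ |(-9z - 1)/(z - 2) + 46/3| < ϵ.
Combining over a common denominator, (-9z - 1)/(z - 2) + 46/3 = [(-9z - 1)·3 − (-46)·(z - 2)] / [3·(z - 2)] = 19(z − 5) / (3(z - 2)).
So |(-9z - 1)/(z - 2) + 46/3| = 19|z − 5| / (3·|z − 2|).
Restrict δ ≤ 3/2. Then |z − 5| < 3/2 gives |z − 2| = |(z − 5) + 3| ≥ 3 − 3/2 = 3/2.
Hence |(-9z - 1)/(z - 2) + 46/3| < 19|z − 5|/(3·(3/2)) = (38/9)|z − 5|, which is < ϵ once |z − 5| < (9/38)ϵ.
Take δ = min(3/2, (9/38)ϵ). Then 0 < |z − 5| < δ forces both bounds, so |(-9z - 1)/(z - 2) + 46/3| < ϵ.

δ = min(3/2, (9/38)ϵ)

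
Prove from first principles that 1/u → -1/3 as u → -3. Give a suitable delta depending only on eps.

Fix eps > 0. We seek delta > 0 such that 0 < |u + 3| < delta implies |1/u + 1/3| < eps.
|1/u + 1/3| = |-3 − u|/(3·|u|) = |u + 3|/(3|u|).
Restrict delta ≤ 3/2. Then |u + 3| < 3/2 gives |u| > 3/2, so 3|u| > 9/2.
Then |1/u + 1/3| < |u + 3|/(9/2), which is < eps when |u + 3| < (9/2)eps.
Take delta = min(3/2, (9/2)eps). Then 0 < |u + 3| < delta gives both |u + 3| < 3/2 and |u + 3| < (9/2)eps, so |1/u + 1/3| < eps.

delta = min(3/2, (9/2)eps)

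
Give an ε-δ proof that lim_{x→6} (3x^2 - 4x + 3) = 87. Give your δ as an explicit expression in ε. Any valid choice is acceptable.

δ = min(1, ε/35)

Suppose ε > 0. We want δ > 0 such that 0 < |x − 6| < δ implies |(3x^2 - 4x + 3) − 87| < ε.
(3x^2 - 4x + 3) − 87 = 3x^2 - 4x - 84 = (x − 6)(3x + 14).
So |(3x^2 - 4x + 3) − 87| = |x − 6|·|3x + 14|.
Assume first that |x − 6| < 1, so |x| < 7. Then |3x + 14| ≤ 3·7 + 14 = 35.
Hence |(3x^2 - 4x + 3) − 87| ≤ 35|x − 6| < ε provided |x − 6| < ε/35.
Choosing δ = min(1, ε/35) ensures both conditions, hence |(3x^2 - 4x + 3) − 87| < ε.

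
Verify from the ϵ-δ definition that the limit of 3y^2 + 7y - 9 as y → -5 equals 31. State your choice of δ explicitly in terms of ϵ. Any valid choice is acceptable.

δ = min(1, ϵ/26)

Let ϵ > 0. We want δ > 0 such that 0 < |y + 5| < δ implies |(3y^2 + 7y - 9) − 31| < ϵ.
(3y^2 + 7y - 9) − 31 = 3y^2 + 7y - 40 = (y + 5)(3y - 8).
So |(3y^2 + 7y - 9) − 31| = |y + 5|·|3y - 8|.
Require δ ≤ 1. Then |y + 5| < 1 gives |y| < 6, and by the triangle inequality |3y - 8| ≤ 3·6 + 8 = 26.
Hence |(3y^2 + 7y - 9) − 31| ≤ 26|y + 5| < ϵ provided |y + 5| < ϵ/26.
Take δ = min(1, ϵ/26). Then 0 < |y + 5| < δ gives both |y + 5| < 1 and |y + 5| < ϵ/26, so |(3y^2 + 7y - 9) − 31| < ϵ.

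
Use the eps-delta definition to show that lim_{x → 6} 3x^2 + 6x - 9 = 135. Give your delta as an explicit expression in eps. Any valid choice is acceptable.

delta = min(1, eps/45)

Let eps > 0 be given. We want delta > 0 such that 0 < |x − 6| < delta implies |(3x^2 + 6x - 9) − 135| < eps.
(3x^2 + 6x - 9) − 135 = 3x^2 + 6x - 144 = (x − 6)(3x + 24).
So |(3x^2 + 6x - 9) − 135| = |x − 6|·|3x + 24|.
Require delta ≤ 1. Then |x − 6| < 1 gives |x| < 7, and by the triangle inequality |3x + 24| ≤ 3·7 + 24 = 45.
Hence |(3x^2 + 6x - 9) − 135| ≤ 45|x − 6| < eps provided |x − 6| < eps/45.
Choosing delta = min(1, eps/45) ensures both conditions, hence |(3x^2 + 6x - 9) − 135| < eps.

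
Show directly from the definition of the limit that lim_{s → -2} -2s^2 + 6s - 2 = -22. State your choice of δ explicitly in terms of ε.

δ = min(1, ε/16)

Fix ε > 0. We want δ > 0 such that 0 < |s + 2| < δ implies |(-2s^2 + 6s - 2) + 22| < ε.
(-2s^2 + 6s - 2) + 22 = -2s^2 + 6s + 20 = (s + 2)(-2s + 10).
So |(-2s^2 + 6s - 2) + 22| = |s + 2|·|-2s + 10|.
Require δ ≤ 1. Then |s + 2| < 1 gives |s| < 3, and by the triangle inequality |-2s + 10| ≤ 2·3 + 10 = 16.
Hence |(-2s^2 + 6s - 2) + 22| ≤ 16|s + 2| < ε provided |s + 2| < ε/16.
Choosing δ = min(1, ε/16) ensures both conditions, hence |(-2s^2 + 6s - 2) + 22| < ε.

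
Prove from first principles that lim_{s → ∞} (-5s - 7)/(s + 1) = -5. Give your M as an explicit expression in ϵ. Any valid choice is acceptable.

Let ϵ > 0 be given. We seek M > 0 such that s > M implies |(-5s - 7)/(s + 1) + 5| < ϵ.
(-5s - 7)/(s + 1) + 5 = ((-5s - 7) − (-5)(s + 1)) / ((s + 1)) = -2/((s + 1)).
For s > 0 we have s + 1 > s, so |(-5s - 7)/(s + 1) + 5| = 2/((s + 1)) < 2/(s) = 2/s.
Thus |(-5s - 7)/(s + 1) + 5| < ϵ whenever s > 2/ϵ.
Take M = 2/ϵ. If s > M then |(-5s - 7)/(s + 1) + 5| < 2/s < ϵ.

M = 2/ϵ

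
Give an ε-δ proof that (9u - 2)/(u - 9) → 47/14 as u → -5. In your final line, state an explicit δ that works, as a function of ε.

Let ε > 0 be given. We want δ > 0 with 0 < |u + 5| < δ ⇒ |(9u - 2)/(u - 9) − (47/14)| < ε.
Combining over a common denominator, (9u - 2)/(u - 9) − (47/14) = [(9u - 2)·(-14) − (-47)·(u - 9)] / [(-14)·(u - 9)] = -79(u + 5) / ((-14)(u - 9)).
So |(9u - 2)/(u - 9) − (47/14)| = 79|u + 5| / (14·|u − 9|).
Restrict δ ≤ 7. Then |u + 5| < 7 gives |u − 9| = |(u + 5) + (-14)| ≥ 14 − 7 = 7.
Hence |(9u - 2)/(u - 9) − (47/14)| < 79|u + 5|/(14·7) = (79/98)|u + 5|, which is < ε once |u + 5| < (98/79)ε.
Take δ = min(7, (98/79)ε). Then 0 < |u + 5| < δ forces both bounds, so |(9u - 2)/(u - 9) − (47/14)| < ε.

δ = min(7, (98/79)ε)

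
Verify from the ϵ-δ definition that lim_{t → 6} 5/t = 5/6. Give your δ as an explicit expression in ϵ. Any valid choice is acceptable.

δ = min(3, (18/5)ϵ)

Fix ϵ > 0. We seek δ > 0 such that 0 < |t − 6| < δ implies |5/t − (5/6)| < ϵ.
|5/t − (5/6)| = 5·|6 − t|/(6·|t|) = 5|t − 6|/(6|t|).
Require δ ≤ 3 so that |t| > 6 − 3 = 3, hence 6|t| > 18.
Then |5/t − (5/6)| < 5|t − 6|/18, which is < ϵ when |t − 6| < (18/5)ϵ.
Take δ = min(3, (18/5)ϵ). Then 0 < |t − 6| < δ gives both |t − 6| < 3 and |t − 6| < (18/5)ϵ, so |5/t − (5/6)| < ϵ.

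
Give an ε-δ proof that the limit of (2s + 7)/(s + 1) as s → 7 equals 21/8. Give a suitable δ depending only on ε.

δ = min(4, (32/5)ε)

Let ε > 0 be given. We want δ > 0 with 0 < |s − 7| < δ ⇒ |(2s + 7)/(s + 1) − (21/8)| < ε.
Combining over a common denominator, (2s + 7)/(s + 1) − (21/8) = [(2s + 7)·8 − 21·(s + 1)] / [8·(s + 1)] = -5(s − 7) / (8(s + 1)).
So |(2s + 7)/(s + 1) − (21/8)| = 5|s − 7| / (8·|s + 1|).
Require δ ≤ 4, so |s + 1| ≥ |8| − |s − 7| > 8 − 4 = 4.
Hence |(2s + 7)/(s + 1) − (21/8)| < 5|s − 7|/(8·4) = (5/32)|s − 7|, which is < ε once |s − 7| < (32/5)ε.
Take δ = min(4, (32/5)ε). Then 0 < |s − 7| < δ forces both bounds, so |(2s + 7)/(s + 1) − (21/8)| < ε.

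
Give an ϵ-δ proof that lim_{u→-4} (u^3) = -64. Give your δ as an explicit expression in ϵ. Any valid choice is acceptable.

Suppose ϵ > 0. We seek δ > 0 with 0 < |u + 4| < δ ⇒ |u^3 + 64| < ϵ.
Factor: u^3 + 64 = (u + 4)(u^2 - 4u + 16), so |u^3 + 64| = |u + 4|·|u^2 - 4u + 16|.
Impose δ ≤ 1 so that |u| < 5; then |u^2 - 4u + 16| ≤ 61.
Hence |u^3 + 64| ≤ 61|u + 4|, which is < ϵ once |u + 4| < ϵ/61.
Take δ = min(1, ϵ/61). If 0 < |u + 4| < δ then both bounds hold and |u^3 + 64| ≤ 61|u + 4| < 61·(ϵ/61) = ϵ.

δ = min(1, ϵ/61)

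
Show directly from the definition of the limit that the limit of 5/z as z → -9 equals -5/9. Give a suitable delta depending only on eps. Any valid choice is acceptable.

delta = min(9/2, (81/10)eps)

Let eps > 0. We seek delta > 0 such that 0 < |z + 9| < delta implies |5/z + 5/9| < eps.
|5/z + 5/9| = 5·|-9 − z|/(9·|z|) = 5|z + 9|/(9|z|).
Restrict delta ≤ 9/2. Then |z + 9| < 9/2 gives |z| > 9/2, so 9|z| > 81/2.
Then |5/z + 5/9| < 5|z + 9|/(81/2), which is < eps when |z + 9| < (81/10)eps.
Take delta = min(9/2, (81/10)eps). Then 0 < |z + 9| < delta gives both |z + 9| < 9/2 and |z + 9| < (81/10)eps, so |5/z + 5/9| < eps.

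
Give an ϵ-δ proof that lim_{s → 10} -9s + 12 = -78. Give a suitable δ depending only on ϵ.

Fix ϵ > 0. We need δ > 0 so that 0 < |s − 10| < δ implies |(-9s + 12) + 78| < ϵ.
Since (-9s + 12) + 78 = -9(s − 10), we have |(-9s + 12) + 78| = 9|s − 10|.
So 9|s − 10| < ϵ exactly when |s − 10| < ϵ/9.
Choosing δ = ϵ/9 gives |(-9s + 12) + 78| = 9|s − 10| < ϵ whenever |s − 10| < δ.

δ = ϵ/9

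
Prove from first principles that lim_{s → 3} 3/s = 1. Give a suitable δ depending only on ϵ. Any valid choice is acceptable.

Fix ϵ > 0. We seek δ > 0 such that 0 < |s − 3| < δ implies |3/s − 1| < ϵ.
|3/s − 1| = 3·|3 − s|/(3·|s|) = 3|s − 3|/(3|s|).
Restrict δ ≤ 3/2. Then |s − 3| < 3/2 gives |s| > 3/2, so 3|s| > 9/2.
Then |3/s − 1| < 3|s − 3|/(9/2), which is < ϵ when |s − 3| < (3/2)ϵ.
Take δ = min(3/2, (3/2)ϵ). Then 0 < |s − 3| < δ gives both |s − 3| < 3/2 and |s − 3| < (3/2)ϵ, so |3/s − 1| < ϵ.

δ = min(3/2, (3/2)ϵ)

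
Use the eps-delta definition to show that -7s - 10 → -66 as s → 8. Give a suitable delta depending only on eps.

delta = eps/7

Suppose eps > 0. We need delta > 0 so that 0 < |s − 8| < delta implies |(-7s - 10) + 66| < eps.
Since (-7s - 10) + 66 = -7(s − 8), we have |(-7s - 10) + 66| = 7|s − 8|.
So 7|s − 8| < eps exactly when |s − 8| < eps/7.
Take delta = eps/7. If 0 < |s − 8| < delta then |(-7s - 10) + 66| = 7|s − 8| < 7·(eps/7) = eps.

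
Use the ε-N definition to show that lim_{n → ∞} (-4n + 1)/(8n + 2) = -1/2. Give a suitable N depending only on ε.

N = (1/4)/ε

Fix ε > 0. For n ≥ 1, |(-4n + 1)/(8n + 2) + 1/2| = |16|/(8(8n + 2)) = 16/(8(8n + 2)).
Since 8n + 2 ≥ 8n for n ≥ 1, this is ≤ 16/(8·8n) = (1/4)/n.
So |(-4n + 1)/(8n + 2) + 1/2| < ε whenever n > (1/4)/ε.
Take N = (1/4)/ε. If n > N then |(-4n + 1)/(8n + 2) + 1/2| ≤ (1/4)/n < ε.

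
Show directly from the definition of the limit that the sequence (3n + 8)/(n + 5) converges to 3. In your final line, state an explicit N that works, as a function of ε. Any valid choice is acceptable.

Let ε > 0. For n ≥ 1, |(3n + 8)/(n + 5) − 3| = |-7|/((n + 5)) = 7/((n + 5)).
Since n + 5 ≥ n for n ≥ 1, this is ≤ 7/(n) = 7/n.
So |(3n + 8)/(n + 5) − 3| < ε whenever n > 7/ε.
Take N = 7/ε. If n > N then |(3n + 8)/(n + 5) − 3| ≤ 7/n < ε.

N = 7/ε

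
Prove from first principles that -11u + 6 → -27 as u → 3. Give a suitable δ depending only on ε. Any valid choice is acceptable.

Suppose ε > 0. We need δ > 0 so that 0 < |u − 3| < δ implies |(-11u + 6) + 27| < ε.
|(-11u + 6) + 27| = |-11u + 33| = 11|u − 3|.
So 11|u − 3| < ε exactly when |u − 3| < ε/11.
Choosing δ = ε/11 gives |(-11u + 6) + 27| = 11|u − 3| < ε whenever |u − 3| < δ.

δ = ε/11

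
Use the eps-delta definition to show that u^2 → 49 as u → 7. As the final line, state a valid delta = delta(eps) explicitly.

delta = min(2, eps/16)

Let eps > 0 be given. We seek delta > 0 with 0 < |u − 7| < delta ⇒ |u^2 − 49| < eps.
Factor: u^2 − 49 = (u − 7)(u + 7), so |u^2 − 49| = |u − 7|·|u + 7|.
Restrict delta ≤ 2. Then |u − 7| < 2 gives |u| < 9, so by the triangle inequality |u + 7| ≤ 9 + 7 = 16.
Hence |u^2 − 49| ≤ 16|u − 7|, which is < eps once |u − 7| < eps/16.
Take delta = min(2, eps/16). If 0 < |u − 7| < delta then both bounds hold and |u^2 − 49| ≤ 16|u − 7| < 16·(eps/16) = eps.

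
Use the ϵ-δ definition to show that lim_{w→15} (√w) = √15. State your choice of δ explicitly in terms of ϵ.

δ = min(15, √15·ϵ)

Suppose ϵ > 0. We want δ > 0 such that 0 < |w − 15| < δ implies |√w − √15| < ϵ.
Multiplying by the conjugate, |√w − √15| = |w − 15|/(√w + √15).
Restrict δ ≤ 15 so that |w − 15| < 15 forces w > 0, and then √w + √15 > √15.
Hence |√w − √15| < |w − 15|/√15, which is < ϵ once |w − 15| < √15·ϵ.
Take δ = min(15, √15·ϵ). If 0 < |w − 15| < δ then w > 0 and |√w − √15| < |w − 15|/√15 < ϵ.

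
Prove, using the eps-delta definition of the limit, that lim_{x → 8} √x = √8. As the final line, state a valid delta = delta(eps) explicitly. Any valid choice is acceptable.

Let eps > 0. We want delta > 0 such that 0 < |x − 8| < delta implies |√x − √8| < eps.
Rationalise: √x − √8 = (x − 8)/(√x + √8), so |√x − √8| = |x − 8|/(√x + √8).
Restrict delta ≤ 8 so that |x − 8| < 8 forces x > 0, and then √x + √8 > √8.
Hence |√x − √8| < |x − 8|/√8, which is < eps once |x − 8| < √8·eps.
Take delta = min(8, √8·eps). If 0 < |x − 8| < delta then x > 0 and |√x − √8| < |x − 8|/√8 < eps.

delta = min(8, √8·eps)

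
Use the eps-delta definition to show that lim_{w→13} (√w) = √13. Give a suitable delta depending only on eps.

delta = min(13, √13·eps)

Let eps > 0. We want delta > 0 such that 0 < |w − 13| < delta implies |√w − √13| < eps.
Multiplying by the conjugate, |√w − √13| = |w − 13|/(√w + √13).
Restrict delta ≤ 13 so that |w − 13| < 13 forces w > 0, and then √w + √13 > √13.
Hence |√w − √13| < |w − 13|/√13, which is < eps once |w − 13| < √13·eps.
Take delta = min(13, √13·eps). If 0 < |w − 13| < delta then w > 0 and |√w − √13| < |w − 13|/√13 < eps.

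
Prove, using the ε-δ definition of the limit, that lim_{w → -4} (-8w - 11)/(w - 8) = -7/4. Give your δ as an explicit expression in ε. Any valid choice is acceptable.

Fix ε > 0. We want δ > 0 with 0 < |w + 4| < δ ⇒ |(-8w - 11)/(w - 8) + 7/4| < ε.
Combining over a common denominator, (-8w - 11)/(w - 8) + 7/4 = [(-8w - 11)·(-12) − 21·(w - 8)] / [(-12)·(w - 8)] = 75(w + 4) / ((-12)(w - 8)).
So |(-8w - 11)/(w - 8) + 7/4| = 75|w + 4| / (12·|w − 8|).
Require δ ≤ 6, so |w − 8| ≥ |-12| − |w + 4| > 12 − 6 = 6.
Hence |(-8w - 11)/(w - 8) + 7/4| < 75|w + 4|/(12·6) = (25/24)|w + 4|, which is < ε once |w + 4| < (24/25)ε.
Take δ = min(6, (24/25)ε). Then 0 < |w + 4| < δ forces both bounds, so |(-8w - 11)/(w - 8) + 7/4| < ε.

δ = min(6, (24/25)ε)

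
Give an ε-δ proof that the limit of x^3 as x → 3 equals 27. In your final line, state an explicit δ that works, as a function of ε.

Fix ε > 0. We seek δ > 0 with 0 < |x − 3| < δ ⇒ |x^3 − 27| < ε.
Factor: x^3 − 27 = (x − 3)(x^2 + 3x + 9), so |x^3 − 27| = |x − 3|·|x^2 + 3x + 9|.
Impose δ ≤ 1 so that |x| < 4; then |x^2 + 3x + 9| ≤ 37.
Hence |x^3 − 27| ≤ 37|x − 3|, which is < ε once |x − 3| < ε/37.
Take δ = min(1, ε/37). If 0 < |x − 3| < δ then both bounds hold and |x^3 − 27| ≤ 37|x − 3| < 37·(ε/37) = ε.

δ = min(1, ε/37)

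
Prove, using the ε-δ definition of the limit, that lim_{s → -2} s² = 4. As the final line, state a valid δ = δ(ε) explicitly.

δ = min(2, ε/6)

Let ε > 0. We seek δ > 0 with 0 < |s + 2| < δ ⇒ |s² − 4| < ε.
Factor: s² − 4 = (s + 2)(s - 2), so |s² − 4| = |s + 2|·|s - 2|.
Impose δ ≤ 2 so that |s| < 4; then |s - 2| ≤ 6.
Hence |s² − 4| ≤ 6|s + 2|, which is < ε once |s + 2| < ε/6.
Take δ = min(2, ε/6). If 0 < |s + 2| < δ then both bounds hold and |s² − 4| ≤ 6|s + 2| < 6·(ε/6) = ε.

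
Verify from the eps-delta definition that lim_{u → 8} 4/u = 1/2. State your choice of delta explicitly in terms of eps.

delta = min(4, 8eps)

Let eps > 0 be given. We seek delta > 0 such that 0 < |u − 8| < delta implies |4/u − (1/2)| < eps.
|4/u − (1/2)| = 4·|8 − u|/(8·|u|) = 4|u − 8|/(8|u|).
Restrict delta ≤ 4. Then |u − 8| < 4 gives |u| > 4, so 8|u| > 32.
Then |4/u − (1/2)| < 4|u − 8|/32, which is < eps when |u − 8| < 8eps.
Take delta = min(4, 8eps). Then 0 < |u − 8| < delta gives both |u − 8| < 4 and |u − 8| < 8eps, so |4/u − (1/2)| < eps.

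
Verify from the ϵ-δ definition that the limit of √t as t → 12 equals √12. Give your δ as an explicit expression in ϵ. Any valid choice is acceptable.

δ = min(12, √12·ϵ)

Let ϵ > 0 be given. We want δ > 0 such that 0 < |t − 12| < δ implies |√t − √12| < ϵ.
Rationalise: √t − √12 = (t − 12)/(√t + √12), so |√t − √12| = |t − 12|/(√t + √12).
Restrict δ ≤ 12 so that |t − 12| < 12 forces t > 0, and then √t + √12 > √12.
Hence |√t − √12| < |t − 12|/√12, which is < ϵ once |t − 12| < √12·ϵ.
Take δ = min(12, √12·ϵ). If 0 < |t − 12| < δ then t > 0 and |√t − √12| < |t − 12|/√12 < ϵ.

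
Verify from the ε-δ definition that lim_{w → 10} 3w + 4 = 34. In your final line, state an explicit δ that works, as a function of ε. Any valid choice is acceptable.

Fix ε > 0. We need δ > 0 so that 0 < |w − 10| < δ implies |(3w + 4) − 34| < ε.
Since (3w + 4) − 34 = 3(w − 10), we have |(3w + 4) − 34| = 3|w − 10|.
So 3|w − 10| < ε exactly when |w − 10| < ε/3.
Take δ = ε/3. If 0 < |w − 10| < δ then |(3w + 4) − 34| = 3|w − 10| < 3·(ε/3) = ε.

δ = ε/3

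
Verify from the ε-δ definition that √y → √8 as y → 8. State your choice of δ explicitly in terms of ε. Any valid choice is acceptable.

δ = min(8, √8·ε)

Fix ε > 0. We want δ > 0 such that 0 < |y − 8| < δ implies |√y − √8| < ε.
Multiplying by the conjugate, |√y − √8| = |y − 8|/(√y + √8).
Restrict δ ≤ 8 so that |y − 8| < 8 forces y > 0, and then √y + √8 > √8.
Hence |√y − √8| < |y − 8|/√8, which is < ε once |y − 8| < √8·ε.
Take δ = min(8, √8·ε). If 0 < |y − 8| < δ then y > 0 and |√y − √8| < |y − 8|/√8 < ε.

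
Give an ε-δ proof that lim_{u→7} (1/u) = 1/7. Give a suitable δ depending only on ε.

δ = min(7/2, (49/2)ε)

Let ε > 0 be given. We seek δ > 0 such that 0 < |u − 7| < δ implies |1/u − (1/7)| < ε.
|1/u − (1/7)| = |7 − u|/(7·|u|) = |u − 7|/(7|u|).
Restrict δ ≤ 7/2. Then |u − 7| < 7/2 gives |u| > 7/2, so 7|u| > 49/2.
Then |1/u − (1/7)| < |u − 7|/(49/2), which is < ε when |u − 7| < (49/2)ε.
Take δ = min(7/2, (49/2)ε). Then 0 < |u − 7| < δ gives both |u − 7| < 7/2 and |u − 7| < (49/2)ε, so |1/u − (1/7)| < ε.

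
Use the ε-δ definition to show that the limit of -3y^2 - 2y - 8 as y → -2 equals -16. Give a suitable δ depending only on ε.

δ = min(1, ε/13)

Let ε > 0. We want δ > 0 such that 0 < |y + 2| < δ implies |(-3y^2 - 2y - 8) + 16| < ε.
(-3y^2 - 2y - 8) + 16 = -3y^2 - 2y + 8 = (y + 2)(-3y + 4).
So |(-3y^2 - 2y - 8) + 16| = |y + 2|·|-3y + 4|.
Assume first that |y + 2| < 1, so |y| < 3. Then |-3y + 4| ≤ 3·3 + 4 = 13.
Hence |(-3y^2 - 2y - 8) + 16| ≤ 13|y + 2| < ε provided |y + 2| < ε/13.
Take δ = min(1, ε/13). Then 0 < |y + 2| < δ gives both |y + 2| < 1 and |y + 2| < ε/13, so |(-3y^2 - 2y - 8) + 16| < ε.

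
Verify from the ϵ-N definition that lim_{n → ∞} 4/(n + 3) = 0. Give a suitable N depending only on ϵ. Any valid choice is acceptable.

N = 4/ϵ

Suppose ϵ > 0. For n ≥ 1, |4/(n + 3) − 0| = 4/(n + 3) ≤ 4/n.
We need 4/n < ϵ, i.e. n > 4/ϵ.
Take N = 4/ϵ. If n > N then |4/(n + 3)| ≤ 4/n < ϵ.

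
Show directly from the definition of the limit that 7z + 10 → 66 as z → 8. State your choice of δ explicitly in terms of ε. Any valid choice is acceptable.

Fix ε > 0. We need δ > 0 so that 0 < |z − 8| < δ implies |(7z + 10) − 66| < ε.
Since (7z + 10) − 66 = 7(z − 8), we have |(7z + 10) − 66| = 7|z − 8|.
Thus it suffices that |z − 8| < ε/7.
Take δ = ε/7. If 0 < |z − 8| < δ then |(7z + 10) − 66| = 7|z − 8| < 7·(ε/7) = ε.

δ = ε/7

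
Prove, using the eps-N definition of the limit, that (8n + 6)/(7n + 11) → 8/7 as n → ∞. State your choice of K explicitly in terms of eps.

Suppose eps > 0. For n ≥ 1, |(8n + 6)/(7n + 11) − (8/7)| = |-46|/(7(7n + 11)) = 46/(7(7n + 11)).
Since 7n + 11 ≥ 7n for n ≥ 1, this is ≤ 46/(7·7n) = (46/49)/n.
So |(8n + 6)/(7n + 11) − (8/7)| < eps whenever n > (46/49)/eps.
Take K = (46/49)/eps. If n > K then |(8n + 6)/(7n + 11) − (8/7)| ≤ (46/49)/n < eps.

K = (46/49)/eps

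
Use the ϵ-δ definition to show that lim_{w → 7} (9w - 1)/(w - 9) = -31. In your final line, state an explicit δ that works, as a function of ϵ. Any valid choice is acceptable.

Let ϵ > 0. We want δ > 0 with 0 < |w − 7| < δ ⇒ |(9w - 1)/(w - 9) + 31| < ϵ.
Combining over a common denominator, (9w - 1)/(w - 9) + 31 = [(9w - 1)·(-2) − 62·(w - 9)] / [(-2)·(w - 9)] = -80(w − 7) / ((-2)(w - 9)).
So |(9w - 1)/(w - 9) + 31| = 80|w − 7| / (2·|w − 9|).
Require δ ≤ 1, so |w − 9| ≥ |-2| − |w − 7| > 2 − 1 = 1.
Hence |(9w - 1)/(w - 9) + 31| < 80|w − 7|/(2·1) = 40|w − 7|, which is < ϵ once |w − 7| < (1/40)ϵ.
Take δ = min(1, (1/40)ϵ). Then 0 < |w − 7| < δ forces both bounds, so |(9w - 1)/(w - 9) + 31| < ϵ.

δ = min(1, (1/40)ϵ)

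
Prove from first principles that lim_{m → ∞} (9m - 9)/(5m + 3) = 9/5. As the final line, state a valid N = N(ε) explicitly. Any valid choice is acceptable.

Fix ε > 0. For m ≥ 1, |(9m - 9)/(5m + 3) − (9/5)| = |-72|/(5(5m + 3)) = 72/(5(5m + 3)).
Since 5m + 3 ≥ 5m for m ≥ 1, this is ≤ 72/(5·5m) = (72/25)/m.
So |(9m - 9)/(5m + 3) − (9/5)| < ε whenever m > (72/25)/ε.
Take N = (72/25)/ε. If m > N then |(9m - 9)/(5m + 3) − (9/5)| ≤ (72/25)/m < ε.

N = (72/25)/ε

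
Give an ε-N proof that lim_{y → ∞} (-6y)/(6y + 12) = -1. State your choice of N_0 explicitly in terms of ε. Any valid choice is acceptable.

N_0 = 2/ε

Suppose ε > 0. We seek N_0 > 0 such that y > N_0 implies |(-6y)/(6y + 12) + 1| < ε.
(-6y)/(6y + 12) + 1 = (6(-6y) − (-6)(6y + 12)) / (6(6y + 12)) = 72/(6(6y + 12)).
For y > 0 we have 6y + 12 > 6y, so |(-6y)/(6y + 12) + 1| = 72/(6(6y + 12)) < 72/(6·6y) = 2/y.
Thus |(-6y)/(6y + 12) + 1| < ε whenever y > 2/ε.
Take N_0 = 2/ε. If y > N_0 then |(-6y)/(6y + 12) + 1| < 2/y < ε.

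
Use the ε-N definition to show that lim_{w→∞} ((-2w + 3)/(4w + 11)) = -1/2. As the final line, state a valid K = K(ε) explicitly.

Let ε > 0. We seek K > 0 such that w > K implies |(-2w + 3)/(4w + 11) + 1/2| < ε.
(-2w + 3)/(4w + 11) + 1/2 = (4(-2w + 3) − (-2)(4w + 11)) / (4(4w + 11)) = 34/(4(4w + 11)).
For w > 0 we have 4w + 11 > 4w, so |(-2w + 3)/(4w + 11) + 1/2| = 34/(4(4w + 11)) < 34/(4·4w) = (17/8)/w.
Thus |(-2w + 3)/(4w + 11) + 1/2| < ε whenever w > (17/8)/ε.
Take K = (17/8)/ε. If w > K then |(-2w + 3)/(4w + 11) + 1/2| < (17/8)/w < ε.

K = (17/8)/ε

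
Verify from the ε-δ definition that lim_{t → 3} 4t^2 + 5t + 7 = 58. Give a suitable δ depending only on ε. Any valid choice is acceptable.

δ = min(1, ε/33)

Fix ε > 0. We want δ > 0 such that 0 < |t − 3| < δ implies |(4t^2 + 5t + 7) − 58| < ε.
(4t^2 + 5t + 7) − 58 = 4t^2 + 5t - 51 = (t − 3)(4t + 17).
So |(4t^2 + 5t + 7) − 58| = |t − 3|·|4t + 17|.
Require δ ≤ 1. Then |t − 3| < 1 gives |t| < 4, and by the triangle inequality |4t + 17| ≤ 4·4 + 17 = 33.
Hence |(4t^2 + 5t + 7) − 58| ≤ 33|t − 3| < ε provided |t − 3| < ε/33.
Take δ = min(1, ε/33). Then 0 < |t − 3| < δ gives both |t − 3| < 1 and |t − 3| < ε/33, so |(4t^2 + 5t + 7) − 58| < ε.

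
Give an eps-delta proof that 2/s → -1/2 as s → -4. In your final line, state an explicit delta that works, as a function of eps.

Suppose eps > 0. We seek delta > 0 such that 0 < |s + 4| < delta implies |2/s + 1/2| < eps.
|2/s + 1/2| = 2·|-4 − s|/(4·|s|) = 2|s + 4|/(4|s|).
Require delta ≤ 2 so that |s| > 4 − 2 = 2, hence 4|s| > 8.
Then |2/s + 1/2| < 2|s + 4|/8, which is < eps when |s + 4| < 4eps.
Take delta = min(2, 4eps). Then 0 < |s + 4| < delta gives both |s + 4| < 2 and |s + 4| < 4eps, so |2/s + 1/2| < eps.

delta = min(2, 4eps)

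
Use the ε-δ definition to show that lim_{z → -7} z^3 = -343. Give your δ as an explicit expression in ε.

δ = min(2, ε/193)

Fix ε > 0. We seek δ > 0 with 0 < |z + 7| < δ ⇒ |z^3 + 343| < ε.
Factor: z^3 + 343 = (z + 7)(z^2 - 7z + 49), so |z^3 + 343| = |z + 7|·|z^2 - 7z + 49|.
Impose δ ≤ 2 so that |z| < 9; then |z^2 - 7z + 49| ≤ 193.
Hence |z^3 + 343| ≤ 193|z + 7|, which is < ε once |z + 7| < ε/193.
Take δ = min(2, ε/193). If 0 < |z + 7| < δ then both bounds hold and |z^3 + 343| ≤ 193|z + 7| < 193·(ε/193) = ε.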